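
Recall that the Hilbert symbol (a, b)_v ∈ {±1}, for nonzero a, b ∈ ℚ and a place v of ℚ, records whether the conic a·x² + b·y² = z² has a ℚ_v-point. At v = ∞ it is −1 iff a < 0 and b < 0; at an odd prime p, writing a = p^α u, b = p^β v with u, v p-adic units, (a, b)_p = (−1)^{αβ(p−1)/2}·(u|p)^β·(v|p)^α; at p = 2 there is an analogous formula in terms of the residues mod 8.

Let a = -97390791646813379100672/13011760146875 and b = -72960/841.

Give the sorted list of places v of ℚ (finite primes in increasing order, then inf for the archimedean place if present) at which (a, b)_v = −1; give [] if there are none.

[5, inf]

(a, b) ≡ (-293930, -285) mod (ℚ^×)²; places V = {2, 3, 5, 7, 11, 13, 17, 19, 29, ∞}.
(a,b)_11: α=2, u≡5; β=0, v≡5 (mod 11); (5|11)=+1, (5|11)=+1; sign (−1)^0·+1^0·+1^2 = +1.
(a,b)_2: α=27, β=8; u≡3, v≡3 (mod 8); ε(u)ε(v)=1·1, αω(v)=27·1, βω(u)=8·1; sum ≡ 0  ⇒  +1.
(a,b)_19: α=3, u≡13; β=1, v≡11 (mod 19); (13|19)=-1, (11|19)=+1; sign (−1)^1·-1^1·+1^3 = +1.
(a,b)_7: α=-1, u≡5; β=0, v≡1 (mod 7); (5|7)=-1, (1|7)=+1; sign (−1)^0·-1^0·+1^-1 = +1.
(a,b)_3: α=4, u≡1; β=1, v≡1 (mod 3); (1|3)=+1, (1|3)=+1; sign (−1)^0·+1^1·+1^4 = +1.
(a,b)_17: α=3, u≡16; β=0, v≡9 (mod 17); (16|17)=+1, (9|17)=+1; sign (−1)^0·+1^0·+1^3 = +1.
(a,b)_13: α=3, u≡3; β=0, v≡1 (mod 13); (3|13)=+1, (1|13)=+1; sign (−1)^0·+1^0·+1^3 = +1.
(a,b)_29: α=-6, u≡17; β=-2, v≡4 (mod 29); (17|29)=-1, (4|29)=+1; sign (−1)^0·-1^-2·+1^-6 = +1.
(a,b)_5: α=-5, u≡4; β=1, v≡3 (mod 5); (4|5)=+1, (3|5)=-1; sign (−1)^0·+1^1·-1^-5 = -1.
(a,b)_∞: sgn(-293930)=−, sgn(-285)=−, so -1.
(-293930, -285 / ℚ) ramifies at {5, ∞}: a division algebra.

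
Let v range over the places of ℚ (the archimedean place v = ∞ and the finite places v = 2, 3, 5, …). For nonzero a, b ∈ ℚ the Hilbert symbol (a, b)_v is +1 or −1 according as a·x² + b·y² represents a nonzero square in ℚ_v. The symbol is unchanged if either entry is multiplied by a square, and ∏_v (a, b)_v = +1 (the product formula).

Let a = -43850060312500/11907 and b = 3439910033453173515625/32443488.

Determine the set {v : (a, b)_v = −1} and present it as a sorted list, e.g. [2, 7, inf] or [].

(a, b) ≡ (-255, 41990) mod (ℚ^×)²; places V = {2, 3, 5, 7, 11, 13, 17, 19, ∞}.
(a,b)_11: α=0, u≡4; β=-2, v≡9 (mod 11); (4|11)=+1, (9|11)=+1; sign (−1)^0·+1^-2·+1^0 = +1.
(a,b)_3: α=-5, u≡2; β=-2, v≡2 (mod 3); (2|3)=-1, (2|3)=-1; sign (−1)^0·-1^-2·-1^-5 = -1.
(a,b)_19: α=0, u≡7; β=-1, v≡5 (mod 19); (7|19)=+1, (5|19)=+1; sign (−1)^0·+1^-1·+1^0 = +1.
(a,b)_2: α=2, β=-5; u≡1, v≡3 (mod 8); ε(u)ε(v)=0·1, αω(v)=2·1, βω(u)=-5·0; sum ≡ 0  ⇒  +1.
(a,b)_7: α=-2, u≡4; β=-2, v≡4 (mod 7); (4|7)=+1, (4|7)=+1; sign (−1)^0·+1^-2·+1^-2 = +1.
(a,b)_∞: sgn(-255)=−, sgn(41990)=+, so +1.
(a,b)_5: α=7, u≡4; β=7, v≡2 (mod 5); (4|5)=+1, (2|5)=-1; sign (−1)^0·+1^7·-1^7 = -1.
(a,b)_13: α=4, u≡7; β=5, v≡8 (mod 13); (7|13)=-1, (8|13)=-1; sign (−1)^0·-1^5·-1^4 = -1.
(a,b)_17: α=3, u≡4; β=9, v≡12 (mod 17); (4|17)=+1, (12|17)=-1; sign (−1)^0·+1^9·-1^3 = -1.
(-255, 41990 / ℚ) ramifies at {3, 5, 13, 17}: a division algebra.

[3, 5, 13, 17]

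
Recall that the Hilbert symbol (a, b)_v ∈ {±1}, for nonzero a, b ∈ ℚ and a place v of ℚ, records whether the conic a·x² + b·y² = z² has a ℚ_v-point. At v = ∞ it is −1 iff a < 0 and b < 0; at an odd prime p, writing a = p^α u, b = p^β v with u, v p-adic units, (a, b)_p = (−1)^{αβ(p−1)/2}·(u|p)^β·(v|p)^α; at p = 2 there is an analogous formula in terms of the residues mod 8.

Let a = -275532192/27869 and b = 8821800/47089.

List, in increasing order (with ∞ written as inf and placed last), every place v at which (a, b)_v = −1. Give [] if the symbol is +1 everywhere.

(a, b) ≡ (-36482, 58) mod (ℚ^×)²; places V = {2, 3, 5, 7, 13, 17, 29, 31, 37, ∞}.
(a,b)_31: α=-2, u≡19; β=-2, v≡21 (mod 31); (19|31)=+1, (21|31)=-1; sign (−1)^0·+1^-2·-1^-2 = +1.
(a,b)_2: α=5, β=3; u≡7, v≡5 (mod 8); ε(u)ε(v)=1·0, αω(v)=5·1, βω(u)=3·0; sum ≡ 1  ⇒  -1.
(a,b)_29: α=-1, u≡14; β=1, v≡18 (mod 29); (14|29)=-1, (18|29)=-1; sign (−1)^0·-1^1·-1^-1 = +1.
(a,b)_∞: sgn(-36482)=−, sgn(58)=+, so +1.
(a,b)_5: α=0, u≡2; β=2, v≡3 (mod 5); (2|5)=-1, (3|5)=-1; sign (−1)^0·-1^2·-1^0 = +1.
(a,b)_13: α=2, u≡4; β=2, v≡6 (mod 13); (4|13)=+1, (6|13)=-1; sign (−1)^0·+1^2·-1^2 = +1.
(a,b)_3: α=4, u≡1; β=2, v≡1 (mod 3); (1|3)=+1, (1|3)=+1; sign (−1)^0·+1^2·+1^4 = +1.
(a,b)_17: α=1, u≡4; β=0, v≡10 (mod 17); (4|17)=+1, (10|17)=-1; sign (−1)^0·+1^0·-1^1 = -1.
(a,b)_37: α=1, u≡31; β=0, v≡3 (mod 37); (31|37)=-1, (3|37)=+1; sign (−1)^0·-1^0·+1^1 = +1.
(a,b)_7: α=0, u≡1; β=-2, v≡4 (mod 7); (1|7)=+1, (4|7)=+1; sign (−1)^0·+1^-2·+1^0 = +1.
Ram(-36482, 58) = {2, 17}; no ℚ_2-point on the conic.

[2, 17]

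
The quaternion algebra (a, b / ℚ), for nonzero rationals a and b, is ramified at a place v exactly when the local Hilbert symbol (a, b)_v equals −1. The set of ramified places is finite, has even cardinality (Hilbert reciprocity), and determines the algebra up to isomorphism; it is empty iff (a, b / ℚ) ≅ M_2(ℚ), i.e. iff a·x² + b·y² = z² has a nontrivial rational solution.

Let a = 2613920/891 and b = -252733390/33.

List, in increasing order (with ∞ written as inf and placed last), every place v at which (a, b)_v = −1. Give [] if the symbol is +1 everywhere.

[11, 13]

(a, b) ≡ (1870, -30030) mod (ℚ^×)²; places V = {2, 3, 5, 7, 11, 13, 17, 31, ∞}.
(a,b)_17: α=1, u≡9; β=2, v≡13 (mod 17); (9|17)=+1, (13|17)=+1; sign (−1)^0·+1^2·+1^1 = +1.
(a,b)_2: α=5, β=1; u≡7, v≡1 (mod 8); ε(u)ε(v)=1·0, αω(v)=5·0, βω(u)=1·0; sum ≡ 0  ⇒  +1.
(a,b)_13: α=0, u≡7; β=1, v≡4 (mod 13); (7|13)=-1, (4|13)=+1; sign (−1)^0·-1^1·+1^0 = -1.
(a,b)_31: α=2, u≡1; β=2, v≡7 (mod 31); (1|31)=+1, (7|31)=+1; sign (−1)^0·+1^2·+1^2 = +1.
(a,b)_3: α=-4, u≡1; β=-1, v≡1 (mod 3); (1|3)=+1, (1|3)=+1; sign (−1)^0·+1^-1·+1^-4 = +1.
(a,b)_∞: sgn(1870)=+, sgn(-30030)=−, so +1.
(a,b)_5: α=1, u≡4; β=1, v≡4 (mod 5); (4|5)=+1, (4|5)=+1; sign (−1)^0·+1^1·+1^1 = +1.
(a,b)_11: α=-1, u≡3; β=-1, v≡1 (mod 11); (3|11)=+1, (1|11)=+1; sign (−1)^1·+1^-1·+1^-1 = -1.
(a,b)_7: α=0, u≡4; β=1, v≡1 (mod 7); (4|7)=+1, (1|7)=+1; sign (−1)^0·+1^1·+1^0 = +1.
(1870, -30030 / ℚ) ramifies at {11, 13}: a division algebra.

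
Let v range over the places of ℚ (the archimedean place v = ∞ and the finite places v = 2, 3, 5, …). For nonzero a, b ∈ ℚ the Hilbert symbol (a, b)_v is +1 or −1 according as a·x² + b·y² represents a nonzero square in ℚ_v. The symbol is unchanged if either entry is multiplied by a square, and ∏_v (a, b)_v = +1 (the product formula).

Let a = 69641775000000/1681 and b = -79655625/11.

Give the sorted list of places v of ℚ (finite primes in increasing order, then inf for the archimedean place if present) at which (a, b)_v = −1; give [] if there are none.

[7, 17]

Mod squares: a ≡ 119, b ≡ -11. Check v ∈ {∞, 2, 3, 5, 7, 11, 17, 41}.
v=41: a=41^-2·(≡32), b=41^0·(≡7) mod 41; (32|41)=+1, (7|41)=-1; (−1)^{-2·0·20}·(+1)^0·(-1)^-2 = +1.
v=3: a=3^4·(≡2), b=3^2·(≡1) mod 3; (2|3)=-1, (1|3)=+1; (−1)^{4·2·1}·(-1)^2·(+1)^4 = +1.
v=17: a=17^3·(≡5), b=17^2·(≡12) mod 17; (5|17)=-1, (12|17)=-1; (−1)^{3·2·8}·(-1)^2·(-1)^3 = -1.
v=5: a=5^8·(≡4), b=5^4·(≡1) mod 5; (4|5)=+1, (1|5)=+1; (−1)^{8·4·2}·(+1)^4·(+1)^8 = +1.
v=2: v_2(a)=6, v_2(b)=0; units ≡ 7, 5 (mod 8); ε·ε+αω+βω = 1·0+6·1+0·0 ≡ 0  ⇒  (a,b)_2 = +1.
v=11: a=11^0·(≡3), b=11^-1·(≡6) mod 11; (3|11)=+1, (6|11)=-1; (−1)^{0·-1·5}·(+1)^-1·(-1)^0 = +1.
v=∞: 119 > 0 and -11 < 0  ⇒  (a,b)_∞ = +1.
v=7: a=7^1·(≡5), b=7^2·(≡5) mod 7; (5|7)=-1, (5|7)=-1; (−1)^{1·2·3}·(-1)^2·(-1)^1 = -1.
(119, -11 / ℚ) ramifies at {7, 17}: a division algebra.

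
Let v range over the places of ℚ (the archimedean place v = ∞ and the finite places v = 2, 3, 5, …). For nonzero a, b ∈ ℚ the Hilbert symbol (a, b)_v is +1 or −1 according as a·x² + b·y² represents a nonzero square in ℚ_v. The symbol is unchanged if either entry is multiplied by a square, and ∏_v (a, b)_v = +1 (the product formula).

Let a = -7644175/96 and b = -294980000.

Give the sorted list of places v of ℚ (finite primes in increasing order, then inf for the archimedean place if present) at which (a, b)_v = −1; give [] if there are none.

Mod squares: a ≡ -42, b ≡ -602. Check v ∈ {∞, 2, 3, 5, 7, 11, 19, 43}.
v=11: a=11^2·(≡8), b=11^0·(≡4) mod 11; (8|11)=-1, (4|11)=+1; (−1)^{2·0·5}·(-1)^0·(+1)^2 = +1.
v=7: a=7^1·(≡2), b=7^3·(≡6) mod 7; (2|7)=+1, (6|7)=-1; (−1)^{1·3·3}·(+1)^3·(-1)^1 = +1.
v=3: a=3^-1·(≡1), b=3^0·(≡1) mod 3; (1|3)=+1, (1|3)=+1; (−1)^{-1·0·1}·(+1)^0·(+1)^-1 = +1.
v=∞: -42 < 0 and -602 < 0  ⇒  (a,b)_∞ = -1.
v=43: a=43^0·(≡15), b=43^1·(≡5) mod 43; (15|43)=+1, (5|43)=-1; (−1)^{0·1·21}·(+1)^1·(-1)^0 = +1.
v=19: a=19^2·(≡10), b=19^0·(≡16) mod 19; (10|19)=-1, (16|19)=+1; (−1)^{2·0·9}·(-1)^0·(+1)^2 = +1.
v=2: v_2(a)=-5, v_2(b)=5; units ≡ 3, 3 (mod 8); ε·ε+αω+βω = 1·1+-5·1+5·1 ≡ 1  ⇒  (a,b)_2 = -1.
v=5: a=5^2·(≡3), b=5^4·(≡2) mod 5; (3|5)=-1, (2|5)=-1; (−1)^{2·4·2}·(-1)^4·(-1)^2 = +1.
(-42, -602 / ℚ) ramifies at {2, ∞}: a division algebra.

[2, inf]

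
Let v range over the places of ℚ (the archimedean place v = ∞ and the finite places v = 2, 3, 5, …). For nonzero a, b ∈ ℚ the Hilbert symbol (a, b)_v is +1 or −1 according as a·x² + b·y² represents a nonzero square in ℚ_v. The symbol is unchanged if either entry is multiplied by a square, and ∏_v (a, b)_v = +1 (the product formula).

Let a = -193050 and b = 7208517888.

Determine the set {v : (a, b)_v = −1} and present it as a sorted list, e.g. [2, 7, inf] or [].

Mod squares: a ≡ -858, b ≡ 17. Check v ∈ {∞, 2, 3, 5, 11, 13, 17}.
v=5: a=5^2·(≡3), b=5^0·(≡3) mod 5; (3|5)=-1, (3|5)=-1; (−1)^{2·0·2}·(-1)^0·(-1)^2 = +1.
v=13: a=13^1·(≡9), b=13^2·(≡3) mod 13; (9|13)=+1, (3|13)=+1; (−1)^{1·2·6}·(+1)^2·(+1)^1 = +1.
v=2: v_2(a)=1, v_2(b)=8; units ≡ 3, 1 (mod 8); ε·ε+αω+βω = 1·0+1·0+8·1 ≡ 0  ⇒  (a,b)_2 = +1.
v=∞: -858 < 0 and 17 > 0  ⇒  (a,b)_∞ = +1.
v=11: a=11^1·(≡6), b=11^2·(≡2) mod 11; (6|11)=-1, (2|11)=-1; (−1)^{1·2·5}·(-1)^2·(-1)^1 = -1.
v=17: a=17^0·(≡2), b=17^1·(≡8) mod 17; (2|17)=+1, (8|17)=+1; (−1)^{0·1·8}·(+1)^1·(+1)^0 = +1.
v=3: a=3^3·(≡2), b=3^4·(≡2) mod 3; (2|3)=-1, (2|3)=-1; (−1)^{3·4·1}·(-1)^4·(-1)^3 = -1.
Ram(-858, 17) = {3, 11}; no ℚ_3-point on the conic.

[3, 11]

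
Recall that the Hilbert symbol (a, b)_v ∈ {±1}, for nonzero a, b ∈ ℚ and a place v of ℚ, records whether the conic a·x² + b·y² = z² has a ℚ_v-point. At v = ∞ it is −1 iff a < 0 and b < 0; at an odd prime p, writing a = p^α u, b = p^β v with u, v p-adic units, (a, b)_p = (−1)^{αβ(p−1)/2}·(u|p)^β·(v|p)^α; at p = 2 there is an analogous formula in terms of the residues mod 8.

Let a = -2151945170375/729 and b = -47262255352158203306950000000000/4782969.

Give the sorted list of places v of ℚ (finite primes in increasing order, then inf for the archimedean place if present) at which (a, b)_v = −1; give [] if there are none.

[5, 19, 29, inf]

Mod squares: a ≡ -212135, b ≡ -55. Check v ∈ {∞, 2, 3, 5, 7, 11, 13, 19, 29}.
v=11: a=11^1·(≡9), b=11^3·(≡8) mod 11; (9|11)=+1, (8|11)=-1; (−1)^{1·3·5}·(+1)^3·(-1)^1 = +1.
v=29: a=29^1·(≡7), b=29^2·(≡17) mod 29; (7|29)=+1, (17|29)=-1; (−1)^{1·2·14}·(+1)^2·(-1)^1 = -1.
v=7: a=7^5·(≡6), b=7^12·(≡2) mod 7; (6|7)=-1, (2|7)=+1; (−1)^{5·12·3}·(-1)^12·(+1)^5 = +1.
v=5: a=5^3·(≡3), b=5^11·(≡1) mod 5; (3|5)=-1, (1|5)=+1; (−1)^{3·11·2}·(-1)^11·(+1)^3 = -1.
v=13: a=13^2·(≡9), b=13^2·(≡4) mod 13; (9|13)=+1, (4|13)=+1; (−1)^{2·2·6}·(+1)^2·(+1)^2 = +1.
v=3: a=3^-6·(≡1), b=3^-14·(≡2) mod 3; (1|3)=+1, (2|3)=-1; (−1)^{-6·-14·1}·(+1)^-14·(-1)^-6 = +1.
v=∞: -212135 < 0 and -55 < 0  ⇒  (a,b)_∞ = -1.
v=19: a=19^1·(≡11), b=19^2·(≡8) mod 19; (11|19)=+1, (8|19)=-1; (−1)^{1·2·9}·(+1)^2·(-1)^1 = -1.
v=2: v_2(a)=0, v_2(b)=10; units ≡ 1, 1 (mod 8); ε·ε+αω+βω = 0·0+0·0+10·0 ≡ 0  ⇒  (a,b)_2 = +1.
Ram(-212135, -55) = {5, 19, 29, ∞}; no ℚ_5-point on the conic.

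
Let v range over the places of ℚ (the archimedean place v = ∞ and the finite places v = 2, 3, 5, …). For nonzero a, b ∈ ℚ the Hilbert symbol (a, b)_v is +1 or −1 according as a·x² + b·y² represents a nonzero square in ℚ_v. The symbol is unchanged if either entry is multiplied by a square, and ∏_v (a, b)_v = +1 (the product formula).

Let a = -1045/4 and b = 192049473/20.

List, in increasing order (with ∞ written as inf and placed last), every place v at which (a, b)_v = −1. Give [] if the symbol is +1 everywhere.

Mod squares: a ≡ -1045, b ≡ 54285. Check v ∈ {∞, 2, 3, 5, 7, 11, 19, 47}.
v=11: a=11^1·(≡1), b=11^1·(≡7) mod 11; (1|11)=+1, (7|11)=-1; (−1)^{1·1·5}·(+1)^1·(-1)^1 = +1.
v=5: a=5^1·(≡4), b=5^-1·(≡2) mod 5; (4|5)=+1, (2|5)=-1; (−1)^{1·-1·2}·(+1)^-1·(-1)^1 = -1.
v=7: a=7^0·(≡3), b=7^3·(≡5) mod 7; (3|7)=-1, (5|7)=-1; (−1)^{0·3·3}·(-1)^3·(-1)^0 = -1.
v=3: a=3^0·(≡2), b=3^1·(≡2) mod 3; (2|3)=-1, (2|3)=-1; (−1)^{0·1·1}·(-1)^1·(-1)^0 = -1.
v=∞: -1045 < 0 and 54285 > 0  ⇒  (a,b)_∞ = +1.
v=2: v_2(a)=-2, v_2(b)=-2; units ≡ 3, 5 (mod 8); ε·ε+αω+βω = 1·0+-2·1+-2·1 ≡ 0  ⇒  (a,b)_2 = +1.
v=19: a=19^1·(≡10), b=19^2·(≡12) mod 19; (10|19)=-1, (12|19)=-1; (−1)^{1·2·9}·(-1)^2·(-1)^1 = -1.
v=47: a=47^0·(≡9), b=47^1·(≡6) mod 47; (9|47)=+1, (6|47)=+1; (−1)^{0·1·23}·(+1)^1·(+1)^0 = +1.
Ram(-1045, 54285) = {3, 5, 7, 19}; no ℚ_3-point on the conic.

[3, 5, 7, 19]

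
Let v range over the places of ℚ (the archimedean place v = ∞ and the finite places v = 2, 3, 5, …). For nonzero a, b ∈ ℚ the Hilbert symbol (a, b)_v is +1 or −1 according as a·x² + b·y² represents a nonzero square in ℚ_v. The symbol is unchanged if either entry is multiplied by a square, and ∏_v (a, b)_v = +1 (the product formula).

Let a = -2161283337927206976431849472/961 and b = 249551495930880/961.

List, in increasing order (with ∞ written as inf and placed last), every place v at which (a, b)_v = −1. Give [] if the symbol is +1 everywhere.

[3, 5, 13, 17]

Mod squares: a ≡ -21318, b ≡ 2145. Check v ∈ {∞, 2, 3, 5, 11, 13, 17, 19, 31}.
v=31: a=31^-2·(≡2), b=31^-2·(≡26) mod 31; (2|31)=+1, (26|31)=-1; (−1)^{-2·-2·15}·(+1)^-2·(-1)^-2 = +1.
v=2: v_2(a)=25, v_2(b)=10; units ≡ 5, 1 (mod 8); ε·ε+αω+βω = 0·0+25·0+10·1 ≡ 0  ⇒  (a,b)_2 = +1.
v=19: a=19^3·(≡18), b=19^2·(≡7) mod 19; (18|19)=-1, (7|19)=+1; (−1)^{3·2·9}·(-1)^2·(+1)^3 = +1.
v=13: a=13^2·(≡5), b=13^1·(≡1) mod 13; (5|13)=-1, (1|13)=+1; (−1)^{2·1·6}·(-1)^1·(+1)^2 = -1.
v=11: a=11^5·(≡5), b=11^3·(≡2) mod 11; (5|11)=+1, (2|11)=-1; (−1)^{5·3·5}·(+1)^3·(-1)^5 = +1.
v=∞: -21318 < 0 and 2145 > 0  ⇒  (a,b)_∞ = +1.
v=3: a=3^5·(≡1), b=3^3·(≡1) mod 3; (1|3)=+1, (1|3)=+1; (−1)^{5·3·1}·(+1)^3·(+1)^5 = -1.
v=17: a=17^5·(≡2), b=17^2·(≡11) mod 17; (2|17)=+1, (11|17)=-1; (−1)^{5·2·8}·(+1)^2·(-1)^5 = -1.
v=5: a=5^0·(≡3), b=5^1·(≡1) mod 5; (3|5)=-1, (1|5)=+1; (−1)^{0·1·2}·(-1)^1·(+1)^0 = -1.
(-21318, 2145 / ℚ) ramifies at {3, 5, 13, 17}: a division algebra.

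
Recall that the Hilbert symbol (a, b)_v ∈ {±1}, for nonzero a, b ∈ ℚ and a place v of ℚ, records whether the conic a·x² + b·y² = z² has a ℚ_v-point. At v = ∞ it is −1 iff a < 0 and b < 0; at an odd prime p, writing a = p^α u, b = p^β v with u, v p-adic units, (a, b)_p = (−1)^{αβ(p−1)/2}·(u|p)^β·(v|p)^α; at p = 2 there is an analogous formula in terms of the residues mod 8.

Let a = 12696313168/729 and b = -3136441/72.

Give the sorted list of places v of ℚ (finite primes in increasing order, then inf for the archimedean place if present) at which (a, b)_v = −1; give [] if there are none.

Mod squares: a ≡ 253, b ≡ -2. Check v ∈ {∞, 2, 3, 7, 11, 23}.
v=2: v_2(a)=4, v_2(b)=-3; units ≡ 5, 7 (mod 8); ε·ε+αω+βω = 0·1+4·0+-3·1 ≡ 1  ⇒  (a,b)_2 = -1.
v=∞: 253 > 0 and -2 < 0  ⇒  (a,b)_∞ = +1.
v=11: a=11^3·(≡1), b=11^2·(≡1) mod 11; (1|11)=+1, (1|11)=+1; (−1)^{3·2·5}·(+1)^2·(+1)^3 = +1.
v=7: a=7^2·(≡2), b=7^2·(≡3) mod 7; (2|7)=+1, (3|7)=-1; (−1)^{2·2·3}·(+1)^2·(-1)^2 = +1.
v=23: a=23^3·(≡14), b=23^2·(≡17) mod 23; (14|23)=-1, (17|23)=-1; (−1)^{3·2·11}·(-1)^2·(-1)^3 = -1.
v=3: a=3^-6·(≡1), b=3^-2·(≡1) mod 3; (1|3)=+1, (1|3)=+1; (−1)^{-6·-2·1}·(+1)^-2·(+1)^-6 = +1.
Ram(253, -2) = {2, 23}; no ℚ_2-point on the conic.

[2, 23]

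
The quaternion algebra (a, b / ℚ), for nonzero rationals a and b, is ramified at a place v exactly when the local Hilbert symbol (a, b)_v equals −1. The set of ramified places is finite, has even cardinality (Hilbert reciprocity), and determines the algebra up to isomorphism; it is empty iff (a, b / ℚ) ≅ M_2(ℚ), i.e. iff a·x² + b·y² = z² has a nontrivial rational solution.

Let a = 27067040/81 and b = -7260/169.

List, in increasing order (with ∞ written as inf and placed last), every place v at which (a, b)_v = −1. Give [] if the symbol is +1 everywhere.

(a, b) ≡ (10010, -15) mod (ℚ^×)²; places V = {2, 3, 5, 7, 11, 13, ∞}.
(a,b)_11: α=1, u≡7; β=2, v≡7 (mod 11); (7|11)=-1, (7|11)=-1; sign (−1)^0·-1^2·-1^1 = -1.
(a,b)_3: α=-4, u≡2; β=1, v≡1 (mod 3); (2|3)=-1, (1|3)=+1; sign (−1)^0·-1^1·+1^-4 = -1.
(a,b)_13: α=3, u≡3; β=-2, v≡7 (mod 13); (3|13)=+1, (7|13)=-1; sign (−1)^0·+1^-2·-1^3 = -1.
(a,b)_7: α=1, u≡1; β=0, v≡6 (mod 7); (1|7)=+1, (6|7)=-1; sign (−1)^0·+1^0·-1^1 = -1.
(a,b)_∞: sgn(10010)=+, sgn(-15)=−, so +1.
(a,b)_5: α=1, u≡3; β=1, v≡2 (mod 5); (3|5)=-1, (2|5)=-1; sign (−1)^0·-1^1·-1^1 = +1.
(a,b)_2: α=5, β=2; u≡5, v≡1 (mod 8); ε(u)ε(v)=0·0, αω(v)=5·0, βω(u)=2·1; sum ≡ 0  ⇒  +1.
Ram(10010, -15) = {3, 7, 11, 13}; no ℚ_3-point on the conic.

[3, 7, 11, 13]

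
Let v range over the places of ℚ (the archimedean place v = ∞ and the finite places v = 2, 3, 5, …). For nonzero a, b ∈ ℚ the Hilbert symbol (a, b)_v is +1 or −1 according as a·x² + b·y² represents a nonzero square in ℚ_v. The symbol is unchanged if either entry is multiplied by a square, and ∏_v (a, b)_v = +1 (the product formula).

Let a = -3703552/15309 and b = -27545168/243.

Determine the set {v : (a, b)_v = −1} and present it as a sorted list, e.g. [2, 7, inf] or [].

(a, b) ≡ (-303807, -17871) mod (ℚ^×)²; places V = {2, 3, 7, 17, 23, 37, ∞}.
(a,b)_23: α=1, u≡18; β=1, v≡19 (mod 23); (18|23)=+1, (19|23)=-1; sign (−1)^1·+1^1·-1^1 = +1.
(a,b)_2: α=8, β=4; u≡1, v≡1 (mod 8); ε(u)ε(v)=0·0, αω(v)=8·0, βω(u)=4·0; sum ≡ 0  ⇒  +1.
(a,b)_17: α=1, u≡15; β=2, v≡15 (mod 17); (15|17)=+1, (15|17)=+1; sign (−1)^0·+1^2·+1^1 = +1.
(a,b)_37: α=1, u≡30; β=1, v≡20 (mod 37); (30|37)=+1, (20|37)=-1; sign (−1)^0·+1^1·-1^1 = -1.
(a,b)_7: α=-1, u≡5; β=1, v≡1 (mod 7); (5|7)=-1, (1|7)=+1; sign (−1)^1·-1^1·+1^-1 = +1.
(a,b)_∞: sgn(-303807)=−, sgn(-17871)=−, so -1.
(a,b)_3: α=-7, u≡2; β=-5, v≡1 (mod 3); (2|3)=-1, (1|3)=+1; sign (−1)^1·-1^-5·+1^-7 = +1.
|Ram(-303807, -17871)| = 2, even; anisotropic at {37, ∞}.

[37, inf]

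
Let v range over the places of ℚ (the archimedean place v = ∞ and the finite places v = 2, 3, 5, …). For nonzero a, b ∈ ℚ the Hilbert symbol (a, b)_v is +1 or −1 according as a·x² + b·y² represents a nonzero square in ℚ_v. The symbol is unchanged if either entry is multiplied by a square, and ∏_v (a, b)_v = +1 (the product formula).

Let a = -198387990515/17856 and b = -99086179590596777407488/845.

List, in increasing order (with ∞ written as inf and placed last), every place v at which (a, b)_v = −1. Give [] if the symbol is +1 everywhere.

(a, b) ≡ (-745085, -28985) mod (ℚ^×)²; places V = {2, 3, 5, 11, 13, 17, 19, 23, 31, ∞}.
(a,b)_23: α=1, u≡18; β=2, v≡18 (mod 23); (18|23)=+1, (18|23)=+1; sign (−1)^0·+1^2·+1^1 = +1.
(a,b)_17: α=2, u≡9; β=5, v≡10 (mod 17); (9|17)=+1, (10|17)=-1; sign (−1)^0·+1^5·-1^2 = +1.
(a,b)_19: α=1, u≡6; β=2, v≡17 (mod 19); (6|19)=+1, (17|19)=+1; sign (−1)^0·+1^2·+1^1 = +1.
(a,b)_2: α=-6, β=10; u≡3, v≡7 (mod 8); ε(u)ε(v)=1·1, αω(v)=-6·0, βω(u)=10·1; sum ≡ 1  ⇒  -1.
(a,b)_5: α=1, u≡2; β=-1, v≡3 (mod 5); (2|5)=-1, (3|5)=-1; sign (−1)^0·-1^-1·-1^1 = +1.
(a,b)_11: α=1, u≡9; β=3, v≡5 (mod 11); (9|11)=+1, (5|11)=+1; sign (−1)^1·+1^3·+1^1 = -1.
(a,b)_∞: sgn(-745085)=−, sgn(-28985)=−, so -1.
(a,b)_13: α=4, u≡12; β=-2, v≡11 (mod 13); (12|13)=+1, (11|13)=-1; sign (−1)^0·+1^-2·-1^4 = +1.
(a,b)_3: α=-2, u≡1; β=2, v≡1 (mod 3); (1|3)=+1, (1|3)=+1; sign (−1)^0·+1^2·+1^-2 = +1.
(a,b)_31: α=-1, u≡3; β=3, v≡15 (mod 31); (3|31)=-1, (15|31)=-1; sign (−1)^1·-1^3·-1^-1 = -1.
Ram(-745085, -28985) = {2, 11, 31, ∞}; no ℚ_2-point on the conic.

[2, 11, 31, inf]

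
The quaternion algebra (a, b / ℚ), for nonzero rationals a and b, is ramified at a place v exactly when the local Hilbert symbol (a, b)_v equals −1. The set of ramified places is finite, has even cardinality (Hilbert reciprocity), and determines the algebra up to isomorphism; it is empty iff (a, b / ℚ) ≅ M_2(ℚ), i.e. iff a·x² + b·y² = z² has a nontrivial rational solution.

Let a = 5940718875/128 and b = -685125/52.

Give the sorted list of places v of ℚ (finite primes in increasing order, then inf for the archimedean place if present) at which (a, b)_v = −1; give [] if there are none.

Mod squares: a ≡ 62790, b ≡ -39585. Check v ∈ {∞, 2, 3, 5, 7, 13, 23, 29}.
v=7: a=7^1·(≡6), b=7^1·(≡2) mod 7; (6|7)=-1, (2|7)=+1; (−1)^{1·1·3}·(-1)^1·(+1)^1 = +1.
v=23: a=23^1·(≡6), b=23^0·(≡19) mod 23; (6|23)=+1, (19|23)=-1; (−1)^{1·0·11}·(+1)^0·(-1)^1 = -1.
v=2: v_2(a)=-7, v_2(b)=-2; units ≡ 3, 7 (mod 8); ε·ε+αω+βω = 1·1+-7·0+-2·1 ≡ 1  ⇒  (a,b)_2 = -1.
v=3: a=3^3·(≡2), b=3^3·(≡2) mod 3; (2|3)=-1, (2|3)=-1; (−1)^{3·3·1}·(-1)^3·(-1)^3 = -1.
v=5: a=5^3·(≡2), b=5^3·(≡2) mod 5; (2|5)=-1, (2|5)=-1; (−1)^{3·3·2}·(-1)^3·(-1)^3 = +1.
v=∞: 62790 > 0 and -39585 < 0  ⇒  (a,b)_∞ = +1.
v=13: a=13^1·(≡2), b=13^-1·(≡10) mod 13; (2|13)=-1, (10|13)=+1; (−1)^{1·-1·6}·(-1)^-1·(+1)^1 = -1.
v=29: a=29^2·(≡7), b=29^1·(≡8) mod 29; (7|29)=+1, (8|29)=-1; (−1)^{2·1·14}·(+1)^1·(-1)^2 = +1.
|Ram(62790, -39585)| = 4, even; anisotropic at {2, 3, 13, 23}.

[2, 3, 13, 23]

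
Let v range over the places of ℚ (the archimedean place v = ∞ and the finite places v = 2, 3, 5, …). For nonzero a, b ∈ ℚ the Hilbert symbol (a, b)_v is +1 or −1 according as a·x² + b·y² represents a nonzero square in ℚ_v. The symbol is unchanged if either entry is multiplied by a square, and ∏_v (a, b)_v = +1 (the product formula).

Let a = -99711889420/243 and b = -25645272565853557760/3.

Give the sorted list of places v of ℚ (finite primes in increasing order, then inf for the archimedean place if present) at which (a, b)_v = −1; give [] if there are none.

(a, b) ≡ (-1225785, -53295) mod (ℚ^×)²; places V = {2, 3, 5, 11, 13, 17, 19, 23, ∞}.
(a,b)_3: α=-5, u≡2; β=-1, v≡1 (mod 3); (2|3)=-1, (1|3)=+1; sign (−1)^1·-1^-1·+1^-5 = +1.
(a,b)_5: α=1, u≡2; β=1, v≡1 (mod 5); (2|5)=-1, (1|5)=+1; sign (−1)^0·-1^1·+1^1 = -1.
(a,b)_2: α=2, β=10; u≡7, v≡1 (mod 8); ε(u)ε(v)=1·0, αω(v)=2·0, βω(u)=10·0; sum ≡ 0  ⇒  +1.
(a,b)_11: α=1, u≡2; β=3, v≡7 (mod 11); (2|11)=-1, (7|11)=-1; sign (−1)^1·-1^3·-1^1 = -1.
(a,b)_17: α=1, u≡4; β=1, v≡14 (mod 17); (4|17)=+1, (14|17)=-1; sign (−1)^0·+1^1·-1^1 = -1.
(a,b)_13: α=2, u≡11; β=2, v≡6 (mod 13); (11|13)=-1, (6|13)=-1; sign (−1)^0·-1^2·-1^2 = +1.
(a,b)_23: α=1, u≡10; β=2, v≡14 (mod 23); (10|23)=-1, (14|23)=-1; sign (−1)^0·-1^2·-1^1 = -1.
(a,b)_∞: sgn(-1225785)=−, sgn(-53295)=−, so -1.
(a,b)_19: α=3, u≡6; β=5, v≡17 (mod 19); (6|19)=+1, (17|19)=+1; sign (−1)^1·+1^5·+1^3 = -1.
|Ram(-1225785, -53295)| = 6, even; anisotropic at {5, 11, 17, 19, 23, ∞}.

[5, 11, 17, 19, 23, inf]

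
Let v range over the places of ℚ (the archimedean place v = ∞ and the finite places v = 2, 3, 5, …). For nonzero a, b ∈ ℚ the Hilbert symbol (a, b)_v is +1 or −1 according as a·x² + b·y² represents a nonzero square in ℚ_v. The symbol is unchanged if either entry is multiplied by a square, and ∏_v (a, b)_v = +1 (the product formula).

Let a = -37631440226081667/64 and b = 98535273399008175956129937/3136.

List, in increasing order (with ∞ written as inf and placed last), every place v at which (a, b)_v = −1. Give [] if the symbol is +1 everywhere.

(a, b) ≡ (-3, 1462593) mod (ℚ^×)²; places V = {2, 3, 7, 11, 19, 23, 41, 47, ∞}.
(a,b)_2: α=-6, β=-6; u≡5, v≡1 (mod 8); ε(u)ε(v)=0·0, αω(v)=-6·0, βω(u)=-6·1; sum ≡ 0  ⇒  +1.
(a,b)_47: α=2, u≡29; β=3, v≡26 (mod 47); (29|47)=-1, (26|47)=-1; sign (−1)^0·-1^3·-1^2 = -1.
(a,b)_23: α=2, u≡20; β=3, v≡14 (mod 23); (20|23)=-1, (14|23)=-1; sign (−1)^0·-1^3·-1^2 = -1.
(a,b)_3: α=1, u≡2; β=7, v≡1 (mod 3); (2|3)=-1, (1|3)=+1; sign (−1)^1·-1^7·+1^1 = +1.
(a,b)_7: α=2, u≡2; β=-2, v≡5 (mod 7); (2|7)=+1, (5|7)=-1; sign (−1)^0·+1^-2·-1^2 = +1.
(a,b)_41: α=2, u≡12; β=3, v≡7 (mod 41); (12|41)=-1, (7|41)=-1; sign (−1)^0·-1^3·-1^2 = -1.
(a,b)_11: α=0, u≡10; β=1, v≡7 (mod 11); (10|11)=-1, (7|11)=-1; sign (−1)^0·-1^1·-1^0 = -1.
(a,b)_19: α=4, u≡4; β=6, v≡17 (mod 19); (4|19)=+1, (17|19)=+1; sign (−1)^0·+1^6·+1^4 = +1.
(a,b)_∞: sgn(-3)=−, sgn(1462593)=+, so +1.
|Ram(-3, 1462593)| = 4, even; anisotropic at {11, 23, 41, 47}.

[11, 23, 41, 47]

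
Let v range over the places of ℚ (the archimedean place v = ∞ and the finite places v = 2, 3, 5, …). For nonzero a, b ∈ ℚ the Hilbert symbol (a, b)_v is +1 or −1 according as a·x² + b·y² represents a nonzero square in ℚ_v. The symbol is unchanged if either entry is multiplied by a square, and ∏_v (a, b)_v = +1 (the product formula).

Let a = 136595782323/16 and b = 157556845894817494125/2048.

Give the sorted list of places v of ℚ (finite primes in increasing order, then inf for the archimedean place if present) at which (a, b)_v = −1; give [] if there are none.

(a, b) ≡ (187, 2730) mod (ℚ^×)²; places V = {2, 3, 5, 7, 11, 13, 17, ∞}.
(a,b)_∞: sgn(187)=+, sgn(2730)=+, so +1.
(a,b)_13: α=2, u≡6; β=3, v≡2 (mod 13); (6|13)=-1, (2|13)=-1; sign (−1)^0·-1^3·-1^2 = -1.
(a,b)_5: α=0, u≡3; β=3, v≡1 (mod 5); (3|5)=-1, (1|5)=+1; sign (−1)^0·-1^3·+1^0 = -1.
(a,b)_3: α=6, u≡1; β=3, v≡1 (mod 3); (1|3)=+1, (1|3)=+1; sign (−1)^0·+1^3·+1^6 = +1.
(a,b)_2: α=-4, β=-11; u≡3, v≡5 (mod 8); ε(u)ε(v)=1·0, αω(v)=-4·1, βω(u)=-11·1; sum ≡ 1  ⇒  -1.
(a,b)_11: α=3, u≡6; β=8, v≡7 (mod 11); (6|11)=-1, (7|11)=-1; sign (−1)^0·-1^8·-1^3 = -1.
(a,b)_7: α=2, u≡5; β=3, v≡6 (mod 7); (5|7)=-1, (6|7)=-1; sign (−1)^0·-1^3·-1^2 = -1.
(a,b)_17: α=1, u≡3; β=2, v≡12 (mod 17); (3|17)=-1, (12|17)=-1; sign (−1)^0·-1^2·-1^1 = -1.
|Ram(187, 2730)| = 6, even; anisotropic at {2, 5, 7, 11, 13, 17}.

[2, 5, 7, 11, 13, 17]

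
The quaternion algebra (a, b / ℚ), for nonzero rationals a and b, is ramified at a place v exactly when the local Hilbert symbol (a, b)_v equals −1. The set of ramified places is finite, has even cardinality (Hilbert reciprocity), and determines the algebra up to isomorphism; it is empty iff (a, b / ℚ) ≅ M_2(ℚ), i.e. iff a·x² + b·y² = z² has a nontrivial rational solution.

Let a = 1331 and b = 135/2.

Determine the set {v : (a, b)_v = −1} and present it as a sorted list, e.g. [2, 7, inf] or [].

Mod squares: a ≡ 11, b ≡ 30. Check v ∈ {∞, 2, 3, 5, 11}.
v=3: a=3^0·(≡2), b=3^3·(≡1) mod 3; (2|3)=-1, (1|3)=+1; (−1)^{0·3·1}·(-1)^3·(+1)^0 = -1.
v=5: a=5^0·(≡1), b=5^1·(≡1) mod 5; (1|5)=+1, (1|5)=+1; (−1)^{0·1·2}·(+1)^1·(+1)^0 = +1.
v=2: v_2(a)=0, v_2(b)=-1; units ≡ 3, 7 (mod 8); ε·ε+αω+βω = 1·1+0·0+-1·1 ≡ 0  ⇒  (a,b)_2 = +1.
v=11: a=11^3·(≡1), b=11^0·(≡7) mod 11; (1|11)=+1, (7|11)=-1; (−1)^{3·0·5}·(+1)^0·(-1)^3 = -1.
v=∞: 11 > 0 and 30 > 0  ⇒  (a,b)_∞ = +1.
|Ram(11, 30)| = 2, even; anisotropic at {3, 11}.

[3, 11]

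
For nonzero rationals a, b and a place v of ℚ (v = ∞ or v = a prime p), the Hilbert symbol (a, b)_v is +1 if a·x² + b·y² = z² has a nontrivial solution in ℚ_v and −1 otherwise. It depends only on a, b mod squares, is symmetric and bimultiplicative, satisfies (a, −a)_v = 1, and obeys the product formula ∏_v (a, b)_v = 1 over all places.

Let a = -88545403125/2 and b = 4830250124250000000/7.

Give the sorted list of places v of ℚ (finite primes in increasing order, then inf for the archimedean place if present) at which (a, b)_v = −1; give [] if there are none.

Mod squares: a ≡ -9690, b ≡ 3990. Check v ∈ {∞, 2, 3, 5, 7, 17, 19}.
v=7: a=7^0·(≡5), b=7^-1·(≡5) mod 7; (5|7)=-1, (5|7)=-1; (−1)^{0·-1·3}·(-1)^-1·(-1)^0 = -1.
v=17: a=17^1·(≡9), b=17^2·(≡12) mod 17; (9|17)=+1, (12|17)=-1; (−1)^{1·2·8}·(+1)^2·(-1)^1 = -1.
v=2: v_2(a)=-1, v_2(b)=7; units ≡ 3, 3 (mod 8); ε·ε+αω+βω = 1·1+-1·1+7·1 ≡ 1  ⇒  (a,b)_2 = -1.
v=∞: -9690 < 0 and 3990 > 0  ⇒  (a,b)_∞ = +1.
v=5: a=5^5·(≡3), b=5^9·(≡3) mod 5; (3|5)=-1, (3|5)=-1; (−1)^{5·9·2}·(-1)^9·(-1)^5 = +1.
v=19: a=19^3·(≡2), b=19^5·(≡7) mod 19; (2|19)=-1, (7|19)=+1; (−1)^{3·5·9}·(-1)^5·(+1)^3 = +1.
v=3: a=3^5·(≡1), b=3^3·(≡1) mod 3; (1|3)=+1, (1|3)=+1; (−1)^{5·3·1}·(+1)^3·(+1)^5 = -1.
(-9690, 3990 / ℚ) ramifies at {2, 3, 7, 17}: a division algebra.

[2, 3, 7, 17]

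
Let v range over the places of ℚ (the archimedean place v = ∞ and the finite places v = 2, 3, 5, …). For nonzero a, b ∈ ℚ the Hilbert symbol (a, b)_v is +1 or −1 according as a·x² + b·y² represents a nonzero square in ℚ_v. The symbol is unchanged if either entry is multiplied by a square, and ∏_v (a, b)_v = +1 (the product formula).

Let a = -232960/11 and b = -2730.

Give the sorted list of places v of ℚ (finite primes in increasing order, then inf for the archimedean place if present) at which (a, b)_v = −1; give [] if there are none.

Mod squares: a ≡ -10010, b ≡ -2730. Check v ∈ {∞, 2, 3, 5, 7, 11, 13}.
v=13: a=13^1·(≡3), b=13^1·(≡11) mod 13; (3|13)=+1, (11|13)=-1; (−1)^{1·1·6}·(+1)^1·(-1)^1 = -1.
v=3: a=3^0·(≡1), b=3^1·(≡2) mod 3; (1|3)=+1, (2|3)=-1; (−1)^{0·1·1}·(+1)^1·(-1)^0 = +1.
v=7: a=7^1·(≡3), b=7^1·(≡2) mod 7; (3|7)=-1, (2|7)=+1; (−1)^{1·1·3}·(-1)^1·(+1)^1 = +1.
v=∞: -10010 < 0 and -2730 < 0  ⇒  (a,b)_∞ = -1.
v=11: a=11^-1·(≡9), b=11^0·(≡9) mod 11; (9|11)=+1, (9|11)=+1; (−1)^{-1·0·5}·(+1)^0·(+1)^-1 = +1.
v=5: a=5^1·(≡3), b=5^1·(≡4) mod 5; (3|5)=-1, (4|5)=+1; (−1)^{1·1·2}·(-1)^1·(+1)^1 = -1.
v=2: v_2(a)=9, v_2(b)=1; units ≡ 3, 3 (mod 8); ε·ε+αω+βω = 1·1+9·1+1·1 ≡ 1  ⇒  (a,b)_2 = -1.
(-10010, -2730 / ℚ) ramifies at {2, 5, 13, ∞}: a division algebra.

[2, 5, 13, inf]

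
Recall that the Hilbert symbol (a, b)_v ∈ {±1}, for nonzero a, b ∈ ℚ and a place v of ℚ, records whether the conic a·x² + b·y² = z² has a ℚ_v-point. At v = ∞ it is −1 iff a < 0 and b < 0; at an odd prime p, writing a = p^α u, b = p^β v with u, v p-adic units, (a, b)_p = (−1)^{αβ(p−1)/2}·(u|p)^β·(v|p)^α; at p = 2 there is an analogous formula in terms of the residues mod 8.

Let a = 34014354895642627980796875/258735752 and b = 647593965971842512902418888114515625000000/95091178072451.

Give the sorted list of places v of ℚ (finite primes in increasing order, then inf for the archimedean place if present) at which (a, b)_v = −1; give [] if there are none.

[3, 11, 17, 29]

Mod squares: a ≡ 231942, b ≡ 200651. Check v ∈ {∞, 2, 3, 5, 7, 11, 17, 29, 31, 37, 43, 47}.
v=31: a=31^1·(≡21), b=31^2·(≡18) mod 31; (21|31)=-1, (18|31)=+1; (−1)^{1·2·15}·(-1)^2·(+1)^1 = +1.
v=11: a=11^-4·(≡6), b=11^-7·(≡9) mod 11; (6|11)=-1, (9|11)=+1; (−1)^{-4·-7·5}·(-1)^-7·(+1)^-4 = -1.
v=3: a=3^1·(≡1), b=3^4·(≡2) mod 3; (1|3)=+1, (2|3)=-1; (−1)^{1·4·1}·(+1)^4·(-1)^1 = -1.
v=5: a=5^6·(≡3), b=5^12·(≡1) mod 5; (3|5)=-1, (1|5)=+1; (−1)^{6·12·2}·(-1)^12·(+1)^6 = +1.
v=2: v_2(a)=-3, v_2(b)=6; units ≡ 3, 3 (mod 8); ε·ε+αω+βω = 1·1+-3·1+6·1 ≡ 0  ⇒  (a,b)_2 = +1.
v=37: a=37^4·(≡7), b=37^5·(≡10) mod 37; (7|37)=+1, (10|37)=+1; (−1)^{4·5·18}·(+1)^5·(+1)^4 = +1.
v=7: a=7^2·(≡4), b=7^2·(≡3) mod 7; (4|7)=+1, (3|7)=-1; (−1)^{2·2·3}·(+1)^2·(-1)^2 = +1.
v=29: a=29^5·(≡23), b=29^7·(≡3) mod 29; (23|29)=+1, (3|29)=-1; (−1)^{5·7·14}·(+1)^7·(-1)^5 = -1.
v=∞: 231942 > 0 and 200651 > 0  ⇒  (a,b)_∞ = +1.
v=47: a=47^-2·(≡39), b=47^-4·(≡27) mod 47; (39|47)=-1, (27|47)=+1; (−1)^{-2·-4·23}·(-1)^-4·(+1)^-2 = +1.
v=43: a=43^1·(≡27), b=43^2·(≡15) mod 43; (27|43)=-1, (15|43)=+1; (−1)^{1·2·21}·(-1)^2·(+1)^1 = +1.
v=17: a=17^2·(≡11), b=17^3·(≡6) mod 17; (11|17)=-1, (6|17)=-1; (−1)^{2·3·8}·(-1)^3·(-1)^2 = -1.
|Ram(231942, 200651)| = 4, even; anisotropic at {3, 11, 17, 29}.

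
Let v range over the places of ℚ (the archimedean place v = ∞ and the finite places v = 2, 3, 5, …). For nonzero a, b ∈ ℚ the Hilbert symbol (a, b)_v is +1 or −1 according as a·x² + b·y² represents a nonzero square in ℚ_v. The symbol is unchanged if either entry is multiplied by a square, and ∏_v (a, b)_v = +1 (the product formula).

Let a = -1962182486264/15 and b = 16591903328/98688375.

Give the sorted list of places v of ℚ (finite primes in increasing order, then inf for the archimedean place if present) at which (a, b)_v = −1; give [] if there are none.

[2, 5, 7, 13]

(a, b) ≡ (-210, 2730) mod (ℚ^×)²; places V = {2, 3, 5, 7, 11, 13, 17, 19, 31, ∞}.
(a,b)_31: α=0, u≡20; β=2, v≡16 (mod 31); (20|31)=+1, (16|31)=+1; sign (−1)^0·+1^2·+1^0 = +1.
(a,b)_19: α=0, u≡14; β=-2, v≡12 (mod 19); (14|19)=-1, (12|19)=-1; sign (−1)^0·-1^-2·-1^0 = +1.
(a,b)_17: α=2, u≡3; β=0, v≡14 (mod 17); (3|17)=-1, (14|17)=-1; sign (−1)^0·-1^0·-1^2 = +1.
(a,b)_2: α=3, β=5; u≡7, v≡5 (mod 8); ε(u)ε(v)=1·0, αω(v)=3·1, βω(u)=5·0; sum ≡ 1  ⇒  -1.
(a,b)_3: α=-1, u≡2; β=-7, v≡1 (mod 3); (2|3)=-1, (1|3)=+1; sign (−1)^1·-1^-7·+1^-1 = +1.
(a,b)_11: α=4, u≡7; β=2, v≡10 (mod 11); (7|11)=-1, (10|11)=-1; sign (−1)^0·-1^2·-1^4 = +1.
(a,b)_7: α=3, u≡6; β=3, v≡6 (mod 7); (6|7)=-1, (6|7)=-1; sign (−1)^1·-1^3·-1^3 = -1.
(a,b)_∞: sgn(-210)=−, sgn(2730)=+, so +1.
(a,b)_5: α=-1, u≡2; β=-3, v≡4 (mod 5); (2|5)=-1, (4|5)=+1; sign (−1)^0·-1^-3·+1^-1 = -1.
(a,b)_13: α=2, u≡2; β=1, v≡6 (mod 13); (2|13)=-1, (6|13)=-1; sign (−1)^0·-1^1·-1^2 = -1.
(-210, 2730 / ℚ) ramifies at {2, 5, 7, 13}: a division algebra.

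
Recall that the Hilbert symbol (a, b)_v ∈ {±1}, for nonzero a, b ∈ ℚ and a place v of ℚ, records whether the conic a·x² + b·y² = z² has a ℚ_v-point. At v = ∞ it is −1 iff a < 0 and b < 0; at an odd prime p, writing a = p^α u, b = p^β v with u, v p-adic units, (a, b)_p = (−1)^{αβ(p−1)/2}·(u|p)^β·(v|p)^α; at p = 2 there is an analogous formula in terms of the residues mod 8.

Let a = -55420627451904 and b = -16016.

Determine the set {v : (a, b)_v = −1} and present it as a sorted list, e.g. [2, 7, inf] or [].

[2, 7, 13, inf]

(a, b) ≡ (-429, -1001) mod (ℚ^×)²; places V = {2, 3, 7, 11, 13, ∞}.
(a,b)_∞: sgn(-429)=−, sgn(-1001)=−, so -1.
(a,b)_11: α=1, u≡5; β=1, v≡7 (mod 11); (5|11)=+1, (7|11)=-1; sign (−1)^1·+1^1·-1^1 = +1.
(a,b)_3: α=7, u≡1; β=0, v≡1 (mod 3); (1|3)=+1, (1|3)=+1; sign (−1)^0·+1^0·+1^7 = +1.
(a,b)_13: α=3, u≡2; β=1, v≡3 (mod 13); (2|13)=-1, (3|13)=+1; sign (−1)^0·-1^1·+1^3 = -1.
(a,b)_7: α=0, u≡6; β=1, v≡1 (mod 7); (6|7)=-1, (1|7)=+1; sign (−1)^0·-1^1·+1^0 = -1.
(a,b)_2: α=20, β=4; u≡3, v≡7 (mod 8); ε(u)ε(v)=1·1, αω(v)=20·0, βω(u)=4·1; sum ≡ 1  ⇒  -1.
(-429, -1001 / ℚ) ramifies at {2, 7, 13, ∞}: a division algebra.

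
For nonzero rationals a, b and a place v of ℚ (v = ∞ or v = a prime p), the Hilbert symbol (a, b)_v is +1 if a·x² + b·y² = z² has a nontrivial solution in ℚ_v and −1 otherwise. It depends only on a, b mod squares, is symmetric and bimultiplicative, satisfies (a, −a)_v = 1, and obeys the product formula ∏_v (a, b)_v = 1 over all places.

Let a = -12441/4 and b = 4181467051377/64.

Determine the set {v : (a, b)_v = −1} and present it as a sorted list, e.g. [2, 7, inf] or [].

[7, 11, 13, 17]

(a, b) ≡ (-12441, 10353) mod (ℚ^×)²; places V = {2, 3, 7, 11, 13, 17, 29, ∞}.
(a,b)_29: α=1, u≡16; β=3, v≡28 (mod 29); (16|29)=+1, (28|29)=+1; sign (−1)^0·+1^3·+1^1 = +1.
(a,b)_3: α=1, u≡2; β=5, v≡1 (mod 3); (2|3)=-1, (1|3)=+1; sign (−1)^1·-1^5·+1^1 = +1.
(a,b)_2: α=-2, β=-6; u≡7, v≡1 (mod 8); ε(u)ε(v)=1·0, αω(v)=-2·0, βω(u)=-6·0; sum ≡ 0  ⇒  +1.
(a,b)_13: α=1, u≡11; β=0, v≡8 (mod 13); (11|13)=-1, (8|13)=-1; sign (−1)^0·-1^0·-1^1 = -1.
(a,b)_17: α=0, u≡5; β=1, v≡11 (mod 17); (5|17)=-1, (11|17)=-1; sign (−1)^0·-1^1·-1^0 = -1.
(a,b)_∞: sgn(-12441)=−, sgn(10353)=+, so +1.
(a,b)_11: α=1, u≡6; β=2, v≡10 (mod 11); (6|11)=-1, (10|11)=-1; sign (−1)^0·-1^2·-1^1 = -1.
(a,b)_7: α=0, u≡3; β=3, v≡2 (mod 7); (3|7)=-1, (2|7)=+1; sign (−1)^0·-1^3·+1^0 = -1.
(-12441, 10353 / ℚ) ramifies at {7, 11, 13, 17}: a division algebra.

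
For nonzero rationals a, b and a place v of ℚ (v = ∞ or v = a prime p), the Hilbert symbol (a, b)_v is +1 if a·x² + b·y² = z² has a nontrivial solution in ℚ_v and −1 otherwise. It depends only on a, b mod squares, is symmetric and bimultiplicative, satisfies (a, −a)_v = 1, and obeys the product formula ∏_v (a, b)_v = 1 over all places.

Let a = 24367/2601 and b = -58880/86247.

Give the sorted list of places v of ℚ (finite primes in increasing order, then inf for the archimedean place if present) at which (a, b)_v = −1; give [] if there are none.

[2, 5, 7, 23]

Mod squares: a ≡ 7, b ≡ -1610. Check v ∈ {∞, 2, 3, 5, 7, 17, 23, 37, 59}.
v=17: a=17^-2·(≡12), b=17^0·(≡7) mod 17; (12|17)=-1, (7|17)=-1; (−1)^{-2·0·8}·(-1)^0·(-1)^-2 = +1.
v=2: v_2(a)=0, v_2(b)=9; units ≡ 7, 3 (mod 8); ε·ε+αω+βω = 1·1+0·1+9·0 ≡ 1  ⇒  (a,b)_2 = -1.
v=23: a=23^0·(≡5), b=23^1·(≡10) mod 23; (5|23)=-1, (10|23)=-1; (−1)^{0·1·11}·(-1)^1·(-1)^0 = -1.
v=∞: 7 > 0 and -1610 < 0  ⇒  (a,b)_∞ = +1.
v=37: a=37^0·(≡12), b=37^-2·(≡18) mod 37; (12|37)=+1, (18|37)=-1; (−1)^{0·-2·18}·(+1)^-2·(-1)^0 = +1.
v=3: a=3^-2·(≡1), b=3^-2·(≡1) mod 3; (1|3)=+1, (1|3)=+1; (−1)^{-2·-2·1}·(+1)^-2·(+1)^-2 = +1.
v=5: a=5^0·(≡2), b=5^1·(≡2) mod 5; (2|5)=-1, (2|5)=-1; (−1)^{0·1·2}·(-1)^1·(-1)^0 = -1.
v=59: a=59^2·(≡25), b=59^0·(≡32) mod 59; (25|59)=+1, (32|59)=-1; (−1)^{2·0·29}·(+1)^0·(-1)^2 = +1.
v=7: a=7^1·(≡4), b=7^-1·(≡4) mod 7; (4|7)=+1, (4|7)=+1; (−1)^{1·-1·3}·(+1)^-1·(+1)^1 = -1.
Ram(7, -1610) = {2, 5, 7, 23}; no ℚ_2-point on the conic.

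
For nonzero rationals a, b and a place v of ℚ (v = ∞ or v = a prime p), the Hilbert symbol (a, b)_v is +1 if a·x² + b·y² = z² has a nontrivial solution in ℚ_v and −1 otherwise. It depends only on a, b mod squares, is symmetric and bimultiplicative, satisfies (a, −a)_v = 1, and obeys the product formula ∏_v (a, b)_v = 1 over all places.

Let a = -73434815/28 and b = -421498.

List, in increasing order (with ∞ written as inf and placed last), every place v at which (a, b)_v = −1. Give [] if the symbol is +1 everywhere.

[2, 5, 29, inf]

(a, b) ≡ (-534905, -8602) mod (ℚ^×)²; places V = {2, 5, 7, 11, 17, 23, 29, 31, ∞}.
(a,b)_11: α=0, u≡5; β=1, v≡6 (mod 11); (5|11)=+1, (6|11)=-1; sign (−1)^0·+1^1·-1^0 = +1.
(a,b)_7: α=-1, u≡2; β=2, v≡1 (mod 7); (2|7)=+1, (1|7)=+1; sign (−1)^0·+1^2·+1^-1 = +1.
(a,b)_29: α=1, u≡13; β=0, v≡17 (mod 29); (13|29)=+1, (17|29)=-1; sign (−1)^0·+1^0·-1^1 = -1.
(a,b)_∞: sgn(-534905)=−, sgn(-8602)=−, so -1.
(a,b)_2: α=-2, β=1; u≡7, v≡3 (mod 8); ε(u)ε(v)=1·1, αω(v)=-2·1, βω(u)=1·0; sum ≡ 1  ⇒  -1.
(a,b)_5: α=1, u≡4; β=0, v≡2 (mod 5); (4|5)=+1, (2|5)=-1; sign (−1)^0·+1^0·-1^1 = -1.
(a,b)_23: α=0, u≡9; β=1, v≡5 (mod 23); (9|23)=+1, (5|23)=-1; sign (−1)^0·+1^1·-1^0 = +1.
(a,b)_17: α=1, u≡2; β=1, v≡9 (mod 17); (2|17)=+1, (9|17)=+1; sign (−1)^0·+1^1·+1^1 = +1.
(a,b)_31: α=3, u≡26; β=0, v≡9 (mod 31); (26|31)=-1, (9|31)=+1; sign (−1)^0·-1^0·+1^3 = +1.
Ram(-534905, -8602) = {2, 5, 29, ∞}; no ℚ_2-point on the conic.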